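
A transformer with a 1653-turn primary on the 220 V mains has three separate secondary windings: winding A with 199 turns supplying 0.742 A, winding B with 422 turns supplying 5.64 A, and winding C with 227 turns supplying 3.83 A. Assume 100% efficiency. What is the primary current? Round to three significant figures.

I_p ≈ 2.06 A

V_A = 220 × 199/1653 = 26.485 V; V_B = 220 × 422/1653 = 56.165 V; V_C = 220 × 227/1653 = 30.212 V.
P_out = V_A I_A + V_B I_B + V_C I_C = 26.485×0.742 + 56.165×5.64 + 30.212×3.83 = 19.652 + 316.77 + 115.71 = 452.13 W.
Ideal ⇒ P_in = P_out, so I_p = P_out/V_p = 452.13/220 = 2.06 A.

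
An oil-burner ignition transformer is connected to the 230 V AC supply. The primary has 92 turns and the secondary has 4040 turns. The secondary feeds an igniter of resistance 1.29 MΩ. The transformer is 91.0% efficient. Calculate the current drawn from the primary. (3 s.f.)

V_s = 230 × 4040/92 = 10100 V.
I_s = V_s/R = 10100/(1.29×10^6) = 0.0078295 A.
P_out = V_s I_s = 10100 × 0.0078295 = 79.078 W.
P_in = P_out/η = 79.078/0.910 = 86.898 W.
I_p = P_in/V_p = 86.898/230 = 0.378 A.

I_p ≈ 0.378 A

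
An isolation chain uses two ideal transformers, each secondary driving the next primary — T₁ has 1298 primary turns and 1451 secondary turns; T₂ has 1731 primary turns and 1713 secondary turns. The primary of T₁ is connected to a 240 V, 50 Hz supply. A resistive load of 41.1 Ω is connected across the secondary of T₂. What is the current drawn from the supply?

After T₁: V = 240.00 × 1451/1298 = 268.29 V.
After T₂: V = 268.29 × 1713/1731 = 265.50 V.
I_load = 265.50/41.1 = 6.4599 A, so P_out = 265.50 × 6.4599 = 1715.1 W.
All ideal ⇒ P_in = P_out, so I_supply = 1715.1/240 = 7.15 A.

I_supply ≈ 7.15 A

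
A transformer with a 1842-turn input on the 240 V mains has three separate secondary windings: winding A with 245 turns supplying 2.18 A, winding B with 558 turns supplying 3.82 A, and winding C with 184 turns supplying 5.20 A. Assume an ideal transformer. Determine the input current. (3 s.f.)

V_A = 240 × 245/1842 = 31.922 V; V_B = 240 × 558/1842 = 72.704 V; V_C = 240 × 184/1842 = 23.974 V.
P_out = V_A I_A + V_B I_B + V_C I_C = 31.922×2.18 + 72.704×3.82 + 23.974×5.20 = 69.590 + 277.73 + 124.66 = 471.98 W.
Ideal ⇒ P_in = P_out, so I_in = P_out/V_in = 471.98/240 = 1.97 A.

I_in ≈ 1.97 A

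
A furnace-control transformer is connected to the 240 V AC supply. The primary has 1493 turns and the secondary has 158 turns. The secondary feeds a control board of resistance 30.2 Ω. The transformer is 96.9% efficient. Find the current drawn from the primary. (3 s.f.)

I_p ≈ 0.0918 A

V_s = 240 × 158/1493 = 25.399 V.
I_s = V_s/R = 25.399/30.2 = 0.84101 A.
P_out = V_s I_s = 25.399 × 0.84101 = 21.360 W.
P_in = P_out/η = 21.360/0.969 = 22.044 W.
I_p = P_in/V_p = 22.044/240 = 0.0918 A.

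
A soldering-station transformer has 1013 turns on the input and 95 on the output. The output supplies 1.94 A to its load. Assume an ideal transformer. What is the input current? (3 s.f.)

For an ideal transformer I_in/I_out = N_out/N_in, so I_in = 1.94 × 95/1013 = 0.182 A.

I_in ≈ 0.182 A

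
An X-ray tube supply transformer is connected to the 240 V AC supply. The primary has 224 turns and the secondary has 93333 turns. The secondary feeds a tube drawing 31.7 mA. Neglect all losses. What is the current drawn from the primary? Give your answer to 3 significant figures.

For an ideal transformer I_p N_p = I_s N_s, so I_p = 0.0317 × 93333/224 = 13.2 A.

I_p ≈ 13.2 A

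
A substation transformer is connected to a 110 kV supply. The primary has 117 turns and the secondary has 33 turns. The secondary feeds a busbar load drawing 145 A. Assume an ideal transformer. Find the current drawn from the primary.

I_p ≈ 40.9 A

For an ideal transformer I_p N_p = I_s N_s, so I_p = 145 × 33/117 = 40.9 A.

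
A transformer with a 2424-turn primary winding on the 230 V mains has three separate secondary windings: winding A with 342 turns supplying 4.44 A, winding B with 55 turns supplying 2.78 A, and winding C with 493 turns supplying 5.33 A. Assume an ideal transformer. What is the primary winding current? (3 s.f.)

V_A = 230 × 342/2424 = 32.450 V; V_B = 230 × 55/2424 = 5.2186 V; V_C = 230 × 493/2424 = 46.778 V.
P_out = V_A I_A + V_B I_B + V_C I_C = 32.450×4.44 + 5.2186×2.78 + 46.778×5.33 = 144.08 + 14.508 + 249.33 = 407.92 W.
Ideal ⇒ P_in = P_out, so I_p = P_out/V_p = 407.92/230 = 1.77 A.

I_p ≈ 1.77 A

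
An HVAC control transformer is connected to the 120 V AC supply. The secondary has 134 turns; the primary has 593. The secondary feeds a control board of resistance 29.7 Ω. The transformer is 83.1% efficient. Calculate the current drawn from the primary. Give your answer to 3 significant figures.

I_p ≈ 0.248 A

V_s = 120 × 134/593 = 27.116 V.
I_s = V_s/R = 27.116/29.7 = 0.91301 A.
P_out = V_s I_s = 27.116 × 0.91301 = 24.757 W.
P_in = P_out/η = 24.757/0.831 = 29.792 W.
I_p = P_in/V_p = 29.792/120 = 0.248 A.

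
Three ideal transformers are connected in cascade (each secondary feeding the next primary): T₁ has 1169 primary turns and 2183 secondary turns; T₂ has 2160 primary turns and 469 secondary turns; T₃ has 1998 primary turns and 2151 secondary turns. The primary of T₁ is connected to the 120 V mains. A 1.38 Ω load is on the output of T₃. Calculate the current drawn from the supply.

I_supply ≈ 16.6 A

After T₁: V = 120.00 × 2183/1169 = 224.09 V.
After T₂: V = 224.09 × 469/2160 = 48.656 V.
After T₃: V = 48.656 × 2151/1998 = 52.382 V.
I_load = 52.382/1.38 = 37.958 A, so P_out = 52.382 × 37.958 = 1988.3 W.
All ideal ⇒ P_in = P_out, so I_supply = 1988.3/120 = 16.6 A.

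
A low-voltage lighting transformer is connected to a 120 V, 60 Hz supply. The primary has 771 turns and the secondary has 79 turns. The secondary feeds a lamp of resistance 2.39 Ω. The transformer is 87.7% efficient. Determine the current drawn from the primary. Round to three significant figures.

V_s = 120 × 79/771 = 12.296 V.
I_s = V_s/R = 12.296/2.39 = 5.1447 A.
P_out = V_s I_s = 12.296 × 5.1447 = 63.257 W.
P_in = P_out/η = 63.257/0.877 = 72.129 W.
I_p = P_in/V_p = 72.129/120 = 0.601 A.

I_p ≈ 0.601 A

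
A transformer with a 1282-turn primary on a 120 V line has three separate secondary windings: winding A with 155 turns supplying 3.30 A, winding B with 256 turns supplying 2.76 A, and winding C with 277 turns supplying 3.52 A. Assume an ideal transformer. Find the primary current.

I_p ≈ 1.71 A

V_A = 120 × 155/1282 = 14.509 V; V_B = 120 × 256/1282 = 23.963 V; V_C = 120 × 277/1282 = 25.928 V.
P_out = V_A I_A + V_B I_B + V_C I_C = 14.509×3.30 + 23.963×2.76 + 25.928×3.52 = 47.878 + 66.137 + 91.267 = 205.28 W.
Ideal ⇒ P_in = P_out, so I_p = P_out/V_p = 205.28/120 = 1.71 A.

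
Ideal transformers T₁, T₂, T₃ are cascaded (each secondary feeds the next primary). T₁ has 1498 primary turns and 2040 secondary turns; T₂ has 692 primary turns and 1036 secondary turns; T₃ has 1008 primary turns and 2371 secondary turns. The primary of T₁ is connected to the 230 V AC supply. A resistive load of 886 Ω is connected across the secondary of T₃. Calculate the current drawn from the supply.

Secondary of T₁: V = 230.00 × 2040/1498 = 313.22 V.
Secondary of T₂: V = 313.22 × 1036/692 = 468.92 V.
Secondary of T₃: V = 468.92 × 2371/1008 = 1103.0 V.
I_load = 1103.0/886 = 1.2449 A, so P_out = 1103.0 × 1.2449 = 1373.1 W.
All ideal ⇒ P_in = P_out, so I_supply = 1373.1/230 = 5.97 A.

I_supply ≈ 5.97 A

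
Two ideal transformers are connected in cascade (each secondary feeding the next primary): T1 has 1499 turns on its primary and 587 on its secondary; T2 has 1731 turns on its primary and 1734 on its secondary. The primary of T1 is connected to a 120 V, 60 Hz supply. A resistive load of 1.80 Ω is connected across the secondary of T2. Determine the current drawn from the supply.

I_supply ≈ 10.3 A

Secondary of T1: V = 120.00 × 587/1499 = 46.991 V.
Secondary of T2: V = 46.991 × 1734/1731 = 47.073 V.
I_load = 47.073/1.80 = 26.152 A, so P_out = 47.073 × 26.152 = 1231.0 W.
All ideal ⇒ P_in = P_out, so I_supply = 1231.0/120 = 10.3 A.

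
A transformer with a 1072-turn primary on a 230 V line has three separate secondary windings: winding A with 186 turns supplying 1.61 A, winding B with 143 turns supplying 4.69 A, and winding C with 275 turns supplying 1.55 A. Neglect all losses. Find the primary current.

V_A = 230 × 186/1072 = 39.907 V; V_B = 230 × 143/1072 = 30.681 V; V_C = 230 × 275/1072 = 59.002 V.
P_out = V_A I_A + V_B I_B + V_C I_C = 39.907×1.61 + 30.681×4.69 + 59.002×1.55 = 64.250 + 143.89 + 91.453 = 299.60 W.
Ideal ⇒ P_in = P_out, so I_p = P_out/V_p = 299.60/230 = 1.30 A.

I_p ≈ 1.30 A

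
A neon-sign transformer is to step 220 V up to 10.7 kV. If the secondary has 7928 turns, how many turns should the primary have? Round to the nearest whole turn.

N_p/N_s = V_p/V_s, so N_p = 7928 × 220/10700 = 163.0 ≈ 163 turns.

N_p = 163 turns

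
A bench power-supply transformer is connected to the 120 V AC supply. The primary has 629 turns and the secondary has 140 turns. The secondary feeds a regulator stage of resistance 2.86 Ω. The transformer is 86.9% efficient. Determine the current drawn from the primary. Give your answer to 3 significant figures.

I_p ≈ 2.39 A

V_s = 120 × 140/629 = 26.709 V.
I_s = V_s/R = 26.709/2.86 = 9.3388 A.
P_out = V_s I_s = 26.709 × 9.3388 = 249.43 W.
P_in = P_out/η = 249.43/0.869 = 287.03 W.
I_p = P_in/V_p = 287.03/120 = 2.39 A.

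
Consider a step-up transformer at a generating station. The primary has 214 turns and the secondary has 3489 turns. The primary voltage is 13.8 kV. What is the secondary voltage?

V_s/V_p = N_s/N_p, so V_s = 13800 × 3489/214 = 225000 V.

V_s ≈ 225000 V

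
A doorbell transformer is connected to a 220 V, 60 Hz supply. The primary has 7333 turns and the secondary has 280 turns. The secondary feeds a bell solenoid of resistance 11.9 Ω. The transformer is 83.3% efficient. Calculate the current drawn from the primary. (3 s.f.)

V_s = 220 × 280/7333 = 8.4004 V.
I_s = V_s/R = 8.4004/11.9 = 0.70591 A.
P_out = V_s I_s = 8.4004 × 0.70591 = 5.9300 W.
P_in = P_out/η = 5.9300/0.833 = 7.1188 W.
I_p = P_in/V_p = 7.1188/220 = 0.0324 A.

I_p ≈ 0.0324 A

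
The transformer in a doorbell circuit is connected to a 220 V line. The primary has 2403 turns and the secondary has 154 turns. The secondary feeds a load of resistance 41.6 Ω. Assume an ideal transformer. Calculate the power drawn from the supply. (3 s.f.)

P ≈ 4.78 W

V_s = V_p × N_s/N_p = 220 × 154/2403 = 14.099 V.
I_s = V_s/R = 14.099/41.6 = 0.33892 A.
I_p = I_s × N_s/N_p = 0.33892 × 154/2403 = 0.021720 A.
P = V_p I_p = 220 × 0.021720 = 4.78 W.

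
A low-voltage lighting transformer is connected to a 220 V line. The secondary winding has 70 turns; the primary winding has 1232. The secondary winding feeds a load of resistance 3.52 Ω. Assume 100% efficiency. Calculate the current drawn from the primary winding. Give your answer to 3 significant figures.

I_p ≈ 0.202 A

V_s = V_p × N_s/N_p = 220 × 70/1232 = 12.500 V.
I_s = V_s/R = 12.500/3.52 = 3.5511 A.
For an ideal transformer I_p N_p = I_s N_s, so I_p = 3.5511 × 70/1232 = 0.202 A.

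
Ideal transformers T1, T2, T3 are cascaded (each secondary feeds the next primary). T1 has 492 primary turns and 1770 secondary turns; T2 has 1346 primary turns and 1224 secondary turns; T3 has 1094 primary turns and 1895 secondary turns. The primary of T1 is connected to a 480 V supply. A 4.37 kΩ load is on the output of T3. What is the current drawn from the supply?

After T1: V = 480.00 × 1770/492 = 1726.8 V.
After T2: V = 1726.8 × 1224/1346 = 1570.3 V.
After T3: V = 1570.3 × 1895/1094 = 2720.1 V.
I_load = 2720.1/4370 = 0.62244 A, so P_out = 2720.1 × 0.62244 = 1693.1 W.
All ideal ⇒ P_in = P_out, so I_supply = 1693.1/480 = 3.53 A.

I_supply ≈ 3.53 A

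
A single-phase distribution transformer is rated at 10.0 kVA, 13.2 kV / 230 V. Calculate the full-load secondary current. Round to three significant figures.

I_s = S/V_s = 10000/230 = 43.5 A.

I_s ≈ 43.5 A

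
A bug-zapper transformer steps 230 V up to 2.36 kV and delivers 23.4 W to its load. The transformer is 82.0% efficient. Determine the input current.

P_in = P_out/η = 23.4/0.820 = 28.537 W.
I_in = P_in/V_in = 28.537/230 = 0.124 A.

I_in ≈ 0.124 A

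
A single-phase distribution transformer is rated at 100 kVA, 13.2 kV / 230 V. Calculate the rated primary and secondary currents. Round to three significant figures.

I_p ≈ 7.58 A, I_s ≈ 435 A

I_p = S/V_p = 100000/13200 = 7.58 A.
I_s = S/V_s = 100000/230 = 435 A.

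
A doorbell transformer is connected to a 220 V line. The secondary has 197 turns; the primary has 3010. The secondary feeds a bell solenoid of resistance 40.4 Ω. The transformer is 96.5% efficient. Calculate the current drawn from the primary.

V_s = 220 × 197/3010 = 14.399 V.
I_s = V_s/R = 14.399/40.4 = 0.35640 A.
P_out = V_s I_s = 14.399 × 0.35640 = 5.1317 W.
P_in = P_out/η = 5.1317/0.965 = 5.3179 W.
I_p = P_in/V_p = 5.3179/220 = 0.0242 A.

I_p ≈ 0.0242 A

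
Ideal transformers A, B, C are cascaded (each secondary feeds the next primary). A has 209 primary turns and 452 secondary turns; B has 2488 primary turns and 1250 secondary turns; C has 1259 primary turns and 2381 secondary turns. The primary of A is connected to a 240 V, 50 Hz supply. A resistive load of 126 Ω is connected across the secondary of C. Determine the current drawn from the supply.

I_supply ≈ 8.04 A

Secondary of A: V = 240.00 × 452/209 = 519.04 V.
Secondary of B: V = 519.04 × 1250/2488 = 260.77 V.
Secondary of C: V = 260.77 × 2381/1259 = 493.17 V.
I_load = 493.17/126 = 3.9140 A, so P_out = 493.17 × 3.9140 = 1930.3 W.
All ideal ⇒ P_in = P_out, so I_supply = 1930.3/240 = 8.04 A.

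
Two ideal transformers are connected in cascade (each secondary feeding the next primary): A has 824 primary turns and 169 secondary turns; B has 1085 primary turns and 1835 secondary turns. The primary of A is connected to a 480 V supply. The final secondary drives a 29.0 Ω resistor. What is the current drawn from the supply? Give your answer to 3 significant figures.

After A: V = 480.00 × 169/824 = 98.447 V.
After B: V = 98.447 × 1835/1085 = 166.50 V.
I_load = 166.50/29.0 = 5.7413 A, so P_out = 166.50 × 5.7413 = 955.91 W.
All ideal ⇒ P_in = P_out, so I_supply = 955.91/480 = 1.99 A.

I_supply ≈ 1.99 A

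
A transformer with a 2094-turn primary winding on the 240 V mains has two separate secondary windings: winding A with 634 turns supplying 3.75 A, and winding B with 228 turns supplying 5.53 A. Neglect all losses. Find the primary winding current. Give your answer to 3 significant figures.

I_p ≈ 1.74 A

V_A = 240 × 634/2094 = 72.665 V; V_B = 240 × 228/2094 = 26.132 V.
P_out = V_A I_A + V_B I_B = 72.665×3.75 + 26.132×5.53 = 272.49 + 144.51 = 417.00 W.
Ideal ⇒ P_in = P_out, so I_p = P_out/V_p = 417.00/240 = 1.74 A.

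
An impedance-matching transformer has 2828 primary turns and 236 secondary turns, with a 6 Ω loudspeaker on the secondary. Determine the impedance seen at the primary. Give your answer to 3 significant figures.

Z_p = (N_p/N_s)² × Z_s = (2828/236)² × 6 = 862 Ω.

Z_p ≈ 862 Ω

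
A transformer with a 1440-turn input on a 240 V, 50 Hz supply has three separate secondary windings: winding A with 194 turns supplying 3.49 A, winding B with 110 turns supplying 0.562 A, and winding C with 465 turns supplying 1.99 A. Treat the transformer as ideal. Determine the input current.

V_A = 240 × 194/1440 = 32.333 V; V_B = 240 × 110/1440 = 18.333 V; V_C = 240 × 465/1440 = 77.500 V.
P_out = V_A I_A + V_B I_B + V_C I_C = 32.333×3.49 + 18.333×0.562 + 77.500×1.99 = 112.84 + 10.303 + 154.22 = 277.37 W.
Ideal ⇒ P_in = P_out, so I_in = P_out/V_in = 277.37/240 = 1.16 A.

I_in ≈ 1.16 A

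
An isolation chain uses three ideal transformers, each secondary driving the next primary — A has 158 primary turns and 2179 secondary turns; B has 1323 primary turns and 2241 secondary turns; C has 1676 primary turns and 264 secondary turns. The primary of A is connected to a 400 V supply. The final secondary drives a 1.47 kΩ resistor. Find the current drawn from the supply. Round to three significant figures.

I_supply ≈ 3.68 A

Secondary of A: V = 400.00 × 2179/158 = 5516.5 V.
Secondary of B: V = 5516.5 × 2241/1323 = 9344.2 V.
Secondary of C: V = 9344.2 × 264/1676 = 1471.9 V.
I_load = 1471.9/1470 = 1.0013 A, so P_out = 1471.9 × 1.0013 = 1473.8 W.
All ideal ⇒ P_in = P_out, so I_supply = 1473.8/400 = 3.68 A.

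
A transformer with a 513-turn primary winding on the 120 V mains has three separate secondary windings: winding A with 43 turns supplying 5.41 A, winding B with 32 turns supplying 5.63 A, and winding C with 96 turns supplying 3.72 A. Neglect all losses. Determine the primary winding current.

V_A = 120 × 43/513 = 10.058 V; V_B = 120 × 32/513 = 7.4854 V; V_C = 120 × 96/513 = 22.456 V.
P_out = V_A I_A + V_B I_B + V_C I_C = 10.058×5.41 + 7.4854×5.63 + 22.456×3.72 = 54.416 + 42.143 + 83.537 = 180.10 W.
Ideal ⇒ P_in = P_out, so I_p = P_out/V_p = 180.10/120 = 1.50 A.

I_p ≈ 1.50 A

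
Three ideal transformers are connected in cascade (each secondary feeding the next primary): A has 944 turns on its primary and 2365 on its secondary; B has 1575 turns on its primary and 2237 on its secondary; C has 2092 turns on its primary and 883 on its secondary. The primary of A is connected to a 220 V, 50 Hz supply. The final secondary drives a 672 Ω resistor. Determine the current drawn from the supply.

After A: V = 220.00 × 2365/944 = 551.17 V.
After B: V = 551.17 × 2237/1575 = 782.83 V.
After C: V = 782.83 × 883/2092 = 330.42 V.
I_load = 330.42/672 = 0.49170 A, so P_out = 330.42 × 0.49170 = 162.47 W.
All ideal ⇒ P_in = P_out, so I_supply = 162.47/220 = 0.738 A.

I_supply ≈ 0.738 A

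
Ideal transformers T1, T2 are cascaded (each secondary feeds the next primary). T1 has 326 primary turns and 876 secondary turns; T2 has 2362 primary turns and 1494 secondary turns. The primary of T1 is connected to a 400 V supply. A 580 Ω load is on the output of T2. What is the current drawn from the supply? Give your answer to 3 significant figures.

After T1: V = 400.00 × 876/326 = 1074.8 V.
After T2: V = 1074.8 × 1494/2362 = 679.86 V.
I_load = 679.86/580 = 1.1722 A, so P_out = 679.86 × 1.1722 = 796.90 W.
All ideal ⇒ P_in = P_out, so I_supply = 796.90/400 = 1.99 A.

I_supply ≈ 1.99 A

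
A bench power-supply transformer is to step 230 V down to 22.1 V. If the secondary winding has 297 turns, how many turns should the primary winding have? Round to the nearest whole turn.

N_p = 3091 turns

N_p/N_s = V_p/V_s, so N_p = 297 × 230/22.1 = 3091.0 ≈ 3091 turns.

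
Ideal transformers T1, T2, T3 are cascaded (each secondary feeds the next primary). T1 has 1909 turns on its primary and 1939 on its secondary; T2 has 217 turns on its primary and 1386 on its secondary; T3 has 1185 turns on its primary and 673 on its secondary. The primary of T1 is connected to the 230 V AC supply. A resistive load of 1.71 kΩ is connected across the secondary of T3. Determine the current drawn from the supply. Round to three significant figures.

I_supply ≈ 1.83 A

Secondary of T1: V = 230.00 × 1939/1909 = 233.61 V.
Secondary of T2: V = 233.61 × 1386/217 = 1492.1 V.
Secondary of T3: V = 1492.1 × 673/1185 = 847.42 V.
I_load = 847.42/1710 = 0.49557 A, so P_out = 847.42 × 0.49557 = 419.96 W.
All ideal ⇒ P_in = P_out, so I_supply = 419.96/230 = 1.83 A.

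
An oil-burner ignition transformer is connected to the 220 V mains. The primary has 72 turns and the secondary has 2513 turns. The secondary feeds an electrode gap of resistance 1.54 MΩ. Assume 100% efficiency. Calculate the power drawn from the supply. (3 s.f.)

P ≈ 38.3 W

V_s = V_p × N_s/N_p = 220 × 2513/72 = 7678.6 V.
I_s = V_s/R = 7678.6/(1.54×10^6) = 0.0049861 A.
I_p = I_s × N_s/N_p = 0.0049861 × 2513/72 = 0.17403 A.
P = V_p I_p = 220 × 0.17403 = 38.3 W.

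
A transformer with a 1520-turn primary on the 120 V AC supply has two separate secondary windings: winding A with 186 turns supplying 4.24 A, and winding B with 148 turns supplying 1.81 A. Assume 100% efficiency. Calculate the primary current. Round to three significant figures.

I_p ≈ 0.695 A

V_A = 120 × 186/1520 = 14.684 V; V_B = 120 × 148/1520 = 11.684 V.
P_out = V_A I_A + V_B I_B = 14.684×4.24 + 11.684×1.81 = 62.261 + 21.148 = 83.409 W.
Ideal ⇒ P_in = P_out, so I_p = P_out/V_p = 83.409/120 = 0.695 A.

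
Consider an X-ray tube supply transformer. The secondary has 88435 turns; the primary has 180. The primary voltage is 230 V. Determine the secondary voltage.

V_s/V_p = N_s/N_p, so V_s = 230 × 88435/180 = 113000 V.

V_s ≈ 113000 V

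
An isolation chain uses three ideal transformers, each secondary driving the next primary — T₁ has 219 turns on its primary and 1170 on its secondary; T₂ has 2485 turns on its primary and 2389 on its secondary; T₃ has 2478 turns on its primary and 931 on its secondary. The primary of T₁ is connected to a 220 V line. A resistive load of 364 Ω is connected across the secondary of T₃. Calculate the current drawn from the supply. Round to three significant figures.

Secondary of T₁: V = 220.00 × 1170/219 = 1175.3 V.
Secondary of T₂: V = 1175.3 × 2389/2485 = 1129.9 V.
Secondary of T₃: V = 1129.9 × 931/2478 = 424.52 V.
I_load = 424.52/364 = 1.1663 A, so P_out = 424.52 × 1.1663 = 495.11 W.
All ideal ⇒ P_in = P_out, so I_supply = 495.11/220 = 2.25 A.

I_supply ≈ 2.25 A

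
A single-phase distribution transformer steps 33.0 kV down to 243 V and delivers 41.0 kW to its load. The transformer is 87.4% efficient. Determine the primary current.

I_p ≈ 1.42 A

P_in = P_out/η = 41000/0.874 = 46911 W.
I_p = P_in/V_p = 46911/33000 = 1.42 A.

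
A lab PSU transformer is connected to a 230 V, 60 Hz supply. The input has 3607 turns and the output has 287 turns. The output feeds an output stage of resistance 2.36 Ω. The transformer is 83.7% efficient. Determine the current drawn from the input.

V_out = 230 × 287/3607 = 18.301 V.
I_out = V_out/R = 18.301/2.36 = 7.7545 A.
P_out = V_out I_out = 18.301 × 7.7545 = 141.91 W.
P_in = P_out/η = 141.91/0.837 = 169.55 W.
I_in = P_in/V_in = 169.55/230 = 0.737 A.

I_in ≈ 0.737 A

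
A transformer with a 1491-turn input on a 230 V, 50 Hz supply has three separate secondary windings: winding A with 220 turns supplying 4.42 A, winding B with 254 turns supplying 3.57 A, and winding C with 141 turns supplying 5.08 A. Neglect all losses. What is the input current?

I_in ≈ 1.74 A

V_A = 230 × 220/1491 = 33.937 V; V_B = 230 × 254/1491 = 39.182 V; V_C = 230 × 141/1491 = 21.751 V.
P_out = V_A I_A + V_B I_B + V_C I_C = 33.937×4.42 + 39.182×3.57 + 21.751×5.08 = 150.00 + 139.88 + 110.49 = 400.37 W.
Ideal ⇒ P_in = P_out, so I_in = P_out/V_in = 400.37/230 = 1.74 A.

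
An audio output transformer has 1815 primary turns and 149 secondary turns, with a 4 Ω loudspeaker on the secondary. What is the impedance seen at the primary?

Z_p ≈ 594 Ω

Z_p = (N_p/N_s)² × Z_s = (1815/149)² × 4 = 594 Ω.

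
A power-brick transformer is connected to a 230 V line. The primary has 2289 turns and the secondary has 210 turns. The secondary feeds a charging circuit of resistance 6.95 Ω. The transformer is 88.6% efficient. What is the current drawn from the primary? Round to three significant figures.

V_s = 230 × 210/2289 = 21.101 V.
I_s = V_s/R = 21.101/6.95 = 3.0361 A.
P_out = V_s I_s = 21.101 × 3.0361 = 64.065 W.
P_in = P_out/η = 64.065/0.886 = 72.308 W.
I_p = P_in/V_p = 72.308/230 = 0.314 A.

I_p ≈ 0.314 A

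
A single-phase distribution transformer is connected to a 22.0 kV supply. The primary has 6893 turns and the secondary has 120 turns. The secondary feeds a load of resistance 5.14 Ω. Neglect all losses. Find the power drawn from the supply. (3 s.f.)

P ≈ 28500 W

V_s = V_p × N_s/N_p = 22000 × 120/6893 = 383.00 V.
I_s = V_s/R = 383.00/5.14 = 74.513 A.
I_p = I_s × N_s/N_p = 74.513 × 120/6893 = 1.2972 A.
P = V_p I_p = 22000 × 1.2972 = 28500 W.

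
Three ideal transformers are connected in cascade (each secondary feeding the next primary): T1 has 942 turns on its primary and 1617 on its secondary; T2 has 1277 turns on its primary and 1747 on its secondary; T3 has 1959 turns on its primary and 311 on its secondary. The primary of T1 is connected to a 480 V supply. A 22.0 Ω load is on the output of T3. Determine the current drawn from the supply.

After T1: V = 480.00 × 1617/942 = 823.95 V.
After T2: V = 823.95 × 1747/1277 = 1127.2 V.
After T3: V = 1127.2 × 311/1959 = 178.95 V.
I_load = 178.95/22.0 = 8.1340 A, so P_out = 178.95 × 8.1340 = 1455.6 W.
All ideal ⇒ P_in = P_out, so I_supply = 1455.6/480 = 3.03 A.

I_supply ≈ 3.03 A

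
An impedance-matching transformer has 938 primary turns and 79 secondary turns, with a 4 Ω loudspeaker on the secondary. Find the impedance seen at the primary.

Z_p = (N_p/N_s)² × Z_s = (938/79)² × 4 = 564 Ω.

Z_p ≈ 564 Ω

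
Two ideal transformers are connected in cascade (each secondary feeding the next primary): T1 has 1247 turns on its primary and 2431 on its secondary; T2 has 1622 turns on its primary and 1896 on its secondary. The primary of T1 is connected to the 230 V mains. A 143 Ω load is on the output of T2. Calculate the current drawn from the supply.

After T1: V = 230.00 × 2431/1247 = 448.38 V.
After T2: V = 448.38 × 1896/1622 = 524.12 V.
I_load = 524.12/143 = 3.6652 A, so P_out = 524.12 × 3.6652 = 1921.0 W.
All ideal ⇒ P_in = P_out, so I_supply = 1921.0/230 = 8.35 A.

I_supply ≈ 8.35 A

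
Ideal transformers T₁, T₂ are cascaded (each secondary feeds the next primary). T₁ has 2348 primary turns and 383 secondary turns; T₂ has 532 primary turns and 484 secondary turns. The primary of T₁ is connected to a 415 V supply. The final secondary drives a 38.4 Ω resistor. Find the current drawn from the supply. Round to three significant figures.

After T₁: V = 415.00 × 383/2348 = 67.694 V.
After T₂: V = 67.694 × 484/532 = 61.586 V.
I_load = 61.586/38.4 = 1.6038 A, so P_out = 61.586 × 1.6038 = 98.772 W.
All ideal ⇒ P_in = P_out, so I_supply = 98.772/415 = 0.238 A.

I_supply ≈ 0.238 A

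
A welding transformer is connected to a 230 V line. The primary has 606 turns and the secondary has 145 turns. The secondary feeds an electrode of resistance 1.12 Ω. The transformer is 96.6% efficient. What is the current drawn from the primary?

I_p ≈ 12.2 A

V_s = 230 × 145/606 = 55.033 V.
I_s = V_s/R = 55.033/1.12 = 49.137 A.
P_out = V_s I_s = 55.033 × 49.137 = 2704.1 W.
P_in = P_out/η = 2704.1/0.966 = 2799.3 W.
I_p = P_in/V_p = 2799.3/230 = 12.2 A.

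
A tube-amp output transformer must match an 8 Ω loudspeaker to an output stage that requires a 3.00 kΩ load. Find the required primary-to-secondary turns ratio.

N_p/N_s ≈ 19.4

Z_p/Z_s = (N_p/N_s)², so N_p/N_s = √(3000/8) = √375 = 19.4.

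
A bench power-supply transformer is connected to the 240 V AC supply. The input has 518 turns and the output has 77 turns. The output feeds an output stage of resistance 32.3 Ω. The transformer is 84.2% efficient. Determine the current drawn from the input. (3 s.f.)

V_out = 240 × 77/518 = 35.676 V.
I_out = V_out/R = 35.676/32.3 = 1.1045 A.
P_out = V_out I_out = 35.676 × 1.1045 = 39.404 W.
P_in = P_out/η = 39.404/0.842 = 46.798 W.
I_in = P_in/V_in = 46.798/240 = 0.195 A.

I_in ≈ 0.195 A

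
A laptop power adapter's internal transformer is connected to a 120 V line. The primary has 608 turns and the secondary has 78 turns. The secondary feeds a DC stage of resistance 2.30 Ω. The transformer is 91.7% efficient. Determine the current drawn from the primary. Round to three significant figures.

V_s = 120 × 78/608 = 15.395 V.
I_s = V_s/R = 15.395/2.30 = 6.6934 A.
P_out = V_s I_s = 15.395 × 6.6934 = 103.04 W.
P_in = P_out/η = 103.04/0.917 = 112.37 W.
I_p = P_in/V_p = 112.37/120 = 0.936 A.

I_p ≈ 0.936 A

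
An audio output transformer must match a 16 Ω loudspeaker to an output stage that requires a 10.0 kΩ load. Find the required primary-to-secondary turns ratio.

Z_p/Z_s = (N_p/N_s)², so N_p/N_s = √(10000/16) = √625 = 25.0.

N_p/N_s ≈ 25.0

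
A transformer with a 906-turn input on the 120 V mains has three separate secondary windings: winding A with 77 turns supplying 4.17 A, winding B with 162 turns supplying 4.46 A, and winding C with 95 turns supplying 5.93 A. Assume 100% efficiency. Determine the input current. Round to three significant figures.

V_A = 120 × 77/906 = 10.199 V; V_B = 120 × 162/906 = 21.457 V; V_C = 120 × 95/906 = 12.583 V.
P_out = V_A I_A + V_B I_B + V_C I_C = 10.199×4.17 + 21.457×4.46 + 12.583×5.93 = 42.528 + 95.698 + 74.616 = 212.84 W.
Ideal ⇒ P_in = P_out, so I_in = P_out/V_in = 212.84/120 = 1.77 A.

I_in ≈ 1.77 A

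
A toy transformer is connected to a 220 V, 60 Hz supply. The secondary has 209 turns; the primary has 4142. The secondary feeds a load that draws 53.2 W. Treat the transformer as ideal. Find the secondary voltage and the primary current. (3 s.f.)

V_s = V_p × N_s/N_p = 220 × 209/4142 = 11.101 V.
I_s = P/V_s = 53.2/11.101 = 4.7924 A.
I_p = I_s × N_s/N_p = 4.7924 × 209/4142 = 0.242 A.

V_s ≈ 11.1 V, I_p ≈ 0.242 A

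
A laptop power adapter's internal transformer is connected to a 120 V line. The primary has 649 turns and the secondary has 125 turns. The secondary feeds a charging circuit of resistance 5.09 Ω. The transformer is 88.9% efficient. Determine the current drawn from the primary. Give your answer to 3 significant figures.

I_p ≈ 0.984 A

V_s = 120 × 125/649 = 23.112 V.
I_s = V_s/R = 23.112/5.09 = 4.5408 A.
P_out = V_s I_s = 23.112 × 4.5408 = 104.95 W.
P_in = P_out/η = 104.95/0.889 = 118.05 W.
I_p = P_in/V_p = 118.05/120 = 0.984 A.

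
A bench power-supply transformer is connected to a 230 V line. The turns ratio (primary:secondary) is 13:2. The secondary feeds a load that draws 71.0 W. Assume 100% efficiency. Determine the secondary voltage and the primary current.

V_s ≈ 35.4 V, I_p ≈ 0.309 A

V_s = V_p × N_s/N_p = 230 × 2/13 = 35.385 V.
I_s = P/V_s = 71.0/35.385 = 2.0065 A.
I_p = I_s × N_s/N_p = 2.0065 × 2/13 = 0.309 A.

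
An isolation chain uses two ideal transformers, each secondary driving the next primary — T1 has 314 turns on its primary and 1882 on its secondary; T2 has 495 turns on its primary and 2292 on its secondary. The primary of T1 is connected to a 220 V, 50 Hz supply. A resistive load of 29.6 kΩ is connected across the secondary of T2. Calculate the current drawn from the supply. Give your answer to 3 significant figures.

Secondary of T1: V = 220.00 × 1882/314 = 1318.6 V.
Secondary of T2: V = 1318.6 × 2292/495 = 6105.5 V.
I_load = 6105.5/29600 = 0.20627 A, so P_out = 6105.5 × 0.20627 = 1259.4 W.
All ideal ⇒ P_in = P_out, so I_supply = 1259.4/220 = 5.72 A.

I_supply ≈ 5.72 A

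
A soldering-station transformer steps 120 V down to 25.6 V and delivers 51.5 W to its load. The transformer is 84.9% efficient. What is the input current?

I_in ≈ 0.505 A

P_in = P_out/η = 51.5/0.849 = 60.660 W.
I_in = P_in/V_in = 60.660/120 = 0.505 A.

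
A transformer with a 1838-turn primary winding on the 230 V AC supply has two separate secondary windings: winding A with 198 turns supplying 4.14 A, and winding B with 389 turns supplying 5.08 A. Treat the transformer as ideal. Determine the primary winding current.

I_p ≈ 1.52 A

V_A = 230 × 198/1838 = 24.777 V; V_B = 230 × 389/1838 = 48.678 V.
P_out = V_A I_A + V_B I_B = 24.777×4.14 + 48.678×5.08 = 102.58 + 247.28 = 349.86 W.
Ideal ⇒ P_in = P_out, so I_p = P_out/V_p = 349.86/230 = 1.52 A.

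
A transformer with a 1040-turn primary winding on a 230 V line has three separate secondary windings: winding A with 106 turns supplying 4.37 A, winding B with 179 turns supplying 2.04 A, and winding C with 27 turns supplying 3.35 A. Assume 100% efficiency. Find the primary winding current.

I_p ≈ 0.883 A

V_A = 230 × 106/1040 = 23.442 V; V_B = 230 × 179/1040 = 39.587 V; V_C = 230 × 27/1040 = 5.9712 V.
P_out = V_A I_A + V_B I_B + V_C I_C = 23.442×4.37 + 39.587×2.04 + 5.9712×3.35 = 102.44 + 80.757 + 20.003 = 203.20 W.
Ideal ⇒ P_in = P_out, so I_p = P_out/V_p = 203.20/230 = 0.883 A.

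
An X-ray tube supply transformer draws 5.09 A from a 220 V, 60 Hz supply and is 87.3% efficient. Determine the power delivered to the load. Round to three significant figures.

P_out ≈ 978 W

P_in = V_p I_p = 220 × 5.09 = 1119.8 W.
P_out = η P_in = 0.873 × 1119.8 = 978 W.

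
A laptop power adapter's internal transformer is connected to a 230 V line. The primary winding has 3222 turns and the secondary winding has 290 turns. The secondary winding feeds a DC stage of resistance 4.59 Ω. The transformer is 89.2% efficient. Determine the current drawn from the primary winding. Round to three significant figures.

V_s = 230 × 290/3222 = 20.701 V.
I_s = V_s/R = 20.701/4.59 = 4.5101 A.
P_out = V_s I_s = 20.701 × 4.5101 = 93.366 W.
P_in = P_out/η = 93.366/0.892 = 104.67 W.
I_p = P_in/V_p = 104.67/230 = 0.455 A.

I_p ≈ 0.455 A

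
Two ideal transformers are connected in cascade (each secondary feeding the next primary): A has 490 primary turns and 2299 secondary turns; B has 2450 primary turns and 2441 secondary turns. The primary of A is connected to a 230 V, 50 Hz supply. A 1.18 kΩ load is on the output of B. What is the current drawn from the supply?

I_supply ≈ 4.26 A

After A: V = 230.00 × 2299/490 = 1079.1 V.
After B: V = 1079.1 × 2441/2450 = 1075.2 V.
I_load = 1075.2/1180 = 0.91115 A, so P_out = 1075.2 × 0.91115 = 979.63 W.
All ideal ⇒ P_in = P_out, so I_supply = 979.63/230 = 4.26 A.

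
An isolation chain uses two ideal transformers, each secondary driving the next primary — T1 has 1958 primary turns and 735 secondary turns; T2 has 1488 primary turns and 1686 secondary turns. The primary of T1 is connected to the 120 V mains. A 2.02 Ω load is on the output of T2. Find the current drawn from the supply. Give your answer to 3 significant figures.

After T1: V = 120.00 × 735/1958 = 45.046 V.
After T2: V = 45.046 × 1686/1488 = 51.040 V.
I_load = 51.040/2.02 = 25.267 A, so P_out = 51.040 × 25.267 = 1289.6 W.
All ideal ⇒ P_in = P_out, so I_supply = 1289.6/120 = 10.7 A.

I_supply ≈ 10.7 A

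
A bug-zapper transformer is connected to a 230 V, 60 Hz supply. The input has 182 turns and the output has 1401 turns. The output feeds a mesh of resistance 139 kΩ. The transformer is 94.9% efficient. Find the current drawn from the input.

V_out = 230 × 1401/182 = 1770.5 V.
I_out = V_out/R = 1770.5/139000 = 0.012737 A.
P_out = V_out I_out = 1770.5 × 0.012737 = 22.551 W.
P_in = P_out/η = 22.551/0.949 = 23.763 W.
I_in = P_in/V_in = 23.763/230 = 0.103 A.

I_in ≈ 0.103 A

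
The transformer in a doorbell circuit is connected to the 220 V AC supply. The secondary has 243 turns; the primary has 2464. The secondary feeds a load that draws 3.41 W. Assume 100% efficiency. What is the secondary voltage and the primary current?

V_s ≈ 21.7 V, I_p ≈ 0.0155 A

V_s = V_p × N_s/N_p = 220 × 243/2464 = 21.696 V.
I_s = P/V_s = 3.41/21.696 = 0.15717 A.
I_p = I_s × N_s/N_p = 0.15717 × 243/2464 = 0.0155 A.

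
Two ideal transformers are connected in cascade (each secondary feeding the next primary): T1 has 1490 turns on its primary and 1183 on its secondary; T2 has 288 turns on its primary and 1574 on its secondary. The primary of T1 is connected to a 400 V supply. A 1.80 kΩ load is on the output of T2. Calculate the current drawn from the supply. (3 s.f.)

Secondary of T1: V = 400.00 × 1183/1490 = 317.58 V.
Secondary of T2: V = 317.58 × 1574/288 = 1735.7 V.
I_load = 1735.7/1800 = 0.96427 A, so P_out = 1735.7 × 0.96427 = 1673.7 W.
All ideal ⇒ P_in = P_out, so I_supply = 1673.7/400 = 4.18 A.

I_supply ≈ 4.18 A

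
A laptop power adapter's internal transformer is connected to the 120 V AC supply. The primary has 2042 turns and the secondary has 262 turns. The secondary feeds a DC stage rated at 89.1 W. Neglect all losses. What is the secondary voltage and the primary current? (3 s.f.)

V_s ≈ 15.4 V, I_p ≈ 0.742 A

V_s = V_p × N_s/N_p = 120 × 262/2042 = 15.397 V.
I_s = P/V_s = 89.1/15.397 = 5.7870 A.
I_p = I_s × N_s/N_p = 5.7870 × 262/2042 = 0.742 A.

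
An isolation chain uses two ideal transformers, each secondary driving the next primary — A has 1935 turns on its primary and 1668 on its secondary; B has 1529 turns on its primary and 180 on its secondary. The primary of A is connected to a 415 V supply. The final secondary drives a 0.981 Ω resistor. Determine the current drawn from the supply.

I_supply ≈ 4.36 A

After A: V = 415.00 × 1668/1935 = 357.74 V.
After B: V = 357.74 × 180/1529 = 42.114 V.
I_load = 42.114/0.981 = 42.930 A, so P_out = 42.114 × 42.930 = 1808.0 W.
All ideal ⇒ P_in = P_out, so I_supply = 1808.0/415 = 4.36 A.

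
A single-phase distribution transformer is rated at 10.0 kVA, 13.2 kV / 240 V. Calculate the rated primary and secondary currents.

I_p = S/V_p = 10000/13200 = 0.758 A.
I_s = S/V_s = 10000/240 = 41.7 A.

I_p ≈ 0.758 A, I_s ≈ 41.7 A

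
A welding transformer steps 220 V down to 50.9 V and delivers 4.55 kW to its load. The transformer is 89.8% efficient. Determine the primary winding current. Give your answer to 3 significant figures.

P_in = P_out/η = 4550/0.898 = 5066.8 W.
I_p = P_in/V_p = 5066.8/220 = 23.0 A.

I_p ≈ 23.0 A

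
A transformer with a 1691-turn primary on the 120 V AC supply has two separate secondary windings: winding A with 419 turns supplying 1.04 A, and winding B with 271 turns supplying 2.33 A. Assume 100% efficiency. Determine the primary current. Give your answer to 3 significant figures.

V_A = 120 × 419/1691 = 29.734 V; V_B = 120 × 271/1691 = 19.231 V.
P_out = V_A I_A + V_B I_B = 29.734×1.04 + 19.231×2.33 = 30.923 + 44.809 = 75.732 W.
Ideal ⇒ P_in = P_out, so I_p = P_out/V_p = 75.732/120 = 0.631 A.

I_p ≈ 0.631 A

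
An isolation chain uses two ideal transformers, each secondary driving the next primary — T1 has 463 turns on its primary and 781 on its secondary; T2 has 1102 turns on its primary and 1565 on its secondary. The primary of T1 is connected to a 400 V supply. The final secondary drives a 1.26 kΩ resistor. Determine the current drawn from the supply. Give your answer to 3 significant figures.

After T1: V = 400.00 × 781/463 = 674.73 V.
After T2: V = 674.73 × 1565/1102 = 958.21 V.
I_load = 958.21/1260 = 0.76049 A, so P_out = 958.21 × 0.76049 = 728.71 W.
All ideal ⇒ P_in = P_out, so I_supply = 728.71/400 = 1.82 A.

I_supply ≈ 1.82 A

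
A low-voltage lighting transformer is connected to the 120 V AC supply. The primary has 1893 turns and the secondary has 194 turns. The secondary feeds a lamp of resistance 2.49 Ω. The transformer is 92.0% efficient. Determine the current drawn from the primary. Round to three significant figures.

V_s = 120 × 194/1893 = 12.298 V.
I_s = V_s/R = 12.298/2.49 = 4.9389 A.
P_out = V_s I_s = 12.298 × 4.9389 = 60.739 W.
P_in = P_out/η = 60.739/0.920 = 66.020 W.
I_p = P_in/V_p = 66.020/120 = 0.550 A.

I_p ≈ 0.550 A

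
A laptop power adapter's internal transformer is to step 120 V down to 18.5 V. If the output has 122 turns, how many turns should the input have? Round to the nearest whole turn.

N_in = 791 turns

N_in/N_out = V_in/V_out, so N_in = 122 × 120/18.5 = 791.4 ≈ 791 turns.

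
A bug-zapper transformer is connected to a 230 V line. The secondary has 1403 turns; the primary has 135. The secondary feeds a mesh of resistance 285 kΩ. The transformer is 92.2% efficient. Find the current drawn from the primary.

I_p ≈ 0.0945 A

V_s = 230 × 1403/135 = 2390.3 V.
I_s = V_s/R = 2390.3/285000 = 0.0083870 A.
P_out = V_s I_s = 2390.3 × 0.0083870 = 20.047 W.
P_in = P_out/η = 20.047/0.922 = 21.743 W.
I_p = P_in/V_p = 21.743/230 = 0.0945 A.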